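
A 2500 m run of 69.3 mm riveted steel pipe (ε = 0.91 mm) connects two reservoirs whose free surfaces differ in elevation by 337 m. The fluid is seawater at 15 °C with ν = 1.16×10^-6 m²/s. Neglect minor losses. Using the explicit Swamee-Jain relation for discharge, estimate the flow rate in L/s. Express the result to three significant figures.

Swamee-Jain (Type II): Q = -0.965·√(gD⁵h_f/L)·ln[ε/(3.7D) + √(3.17ν²L/(gD³h_f))]
√(gD⁵h_f/L) = √(9.81·0.0693⁵·337/2500) = 0.001454
ε/(3.7D) = 0.00355; √(3.17ν²L/(gD³h_f)) = 9.84×10^-5
Q = -0.965·0.001454·ln(0.003647) = 0.007876 m³/s
Check: V = 2.09 m/s, Re = 1.25×10^5, f = 0.04227, h_f = 339 m ≈ 337 m ✓

Q ≈ 7.88 L/s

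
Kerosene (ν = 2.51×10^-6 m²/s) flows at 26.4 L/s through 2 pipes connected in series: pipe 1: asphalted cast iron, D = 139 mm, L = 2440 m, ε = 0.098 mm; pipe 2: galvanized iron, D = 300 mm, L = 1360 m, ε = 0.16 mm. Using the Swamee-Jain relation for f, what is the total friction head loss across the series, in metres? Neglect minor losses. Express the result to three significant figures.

H ≈ 58.6 m

Pipe 1: V = 1.740 m/s, Re = 9.63×10^4, ε/D = 7.05×10^-4, f = 0.02135, h_1 = f(L/D)V²/2g = 57.81 m
Pipe 2: V = 0.3735 m/s, Re = 4.46×10^4, ε/D = 5.33×10^-4, f = 0.02317, h_2 = f(L/D)V²/2g = 0.7468 m
Series → Q common, losses add: H = Σh = 58.55 m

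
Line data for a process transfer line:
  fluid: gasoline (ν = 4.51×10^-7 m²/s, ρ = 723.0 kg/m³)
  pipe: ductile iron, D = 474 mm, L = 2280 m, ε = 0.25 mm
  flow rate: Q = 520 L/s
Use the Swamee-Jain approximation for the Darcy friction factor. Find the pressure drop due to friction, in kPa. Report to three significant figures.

V = 4Q/(πD²) = 4·0.520/(π·0.474²) = 2.947 m/s
Re = VD/ν = 2.947·0.474/4.51×10^-7 = 3.10×10^6 → turbulent
ε/D = 0.25/474 = 5.27×10^-4
Swamee-Jain: f = 0.01712
h_f = f(L/D)V²/(2g) = 0.01712·(2280/0.474)·2.947²/(2·9.81) = 36.44 m
Δp = ρg·h_f = 723.0·9.81·36.44 = 258.5 kPa

Δp ≈ 258 kPa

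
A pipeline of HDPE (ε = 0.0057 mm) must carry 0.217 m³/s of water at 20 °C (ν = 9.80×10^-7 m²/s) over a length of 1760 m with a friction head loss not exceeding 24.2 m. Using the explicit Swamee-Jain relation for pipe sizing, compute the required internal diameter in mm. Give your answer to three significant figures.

Swamee-Jain (Type III): D = 0.66·[ε^1.25·(LQ²/(gh_f))^4.75 + ν·Q^9.4·(L/(gh_f))^5.2]^0.04
LQ²/(gh_f) = 0.3491; L/(gh_f) = 7.414
Term 1 = ε^1.25·(…)^4.75 = 1.88×10^-9; Term 2 = ν·Q^9.4·(…)^5.2 = 1.90×10^-8
D = 0.66·(1.88×10^-9 + 1.90×10^-8)^0.04 = 0.3253 m = 325 mm
Check: V = 2.61 m/s, Re = 8.67×10^5, f = 0.01228, h_f = 23.1 m ≈ 24.2 m ✓

D ≈ 325 mm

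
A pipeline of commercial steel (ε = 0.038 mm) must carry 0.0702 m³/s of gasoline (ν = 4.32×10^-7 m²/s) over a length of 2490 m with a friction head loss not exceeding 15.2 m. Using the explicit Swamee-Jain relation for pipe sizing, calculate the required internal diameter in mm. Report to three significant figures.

Swamee-Jain (Type III): D = 0.66·[ε^1.25·(LQ²/(gh_f))^4.75 + ν·Q^9.4·(L/(gh_f))^5.2]^0.04
LQ²/(gh_f) = 0.08229; L/(gh_f) = 16.70
Term 1 = ε^1.25·(…)^4.75 = 2.10×10^-11; Term 2 = ν·Q^9.4·(…)^5.2 = 1.41×10^-11
D = 0.66·(2.10×10^-11 + 1.41×10^-11)^0.04 = 0.2520 m = 252 mm
Check: V = 1.41 m/s, Re = 8.21×10^5, f = 0.01440, h_f = 14.4 m ≈ 15.2 m ✓

D ≈ 252 mm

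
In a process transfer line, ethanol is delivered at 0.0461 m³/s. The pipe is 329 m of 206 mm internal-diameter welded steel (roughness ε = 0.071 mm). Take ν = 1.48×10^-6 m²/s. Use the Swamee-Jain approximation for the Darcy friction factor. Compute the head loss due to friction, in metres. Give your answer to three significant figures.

h_f ≈ 2.82 m

V = 4Q/(πD²) = 4·0.0461/(π·0.206²) = 1.383 m/s
Re = VD/ν = 1.383·0.206/1.48×10^-6 = 1.93×10^5 → turbulent
ε/D = 0.071/206 = 3.45×10^-4
Swamee-Jain: f = 0.01814
h_f = f(L/D)V²/(2g) = 0.01814·(329/0.206)·1.383²/(2·9.81) = 2.825 m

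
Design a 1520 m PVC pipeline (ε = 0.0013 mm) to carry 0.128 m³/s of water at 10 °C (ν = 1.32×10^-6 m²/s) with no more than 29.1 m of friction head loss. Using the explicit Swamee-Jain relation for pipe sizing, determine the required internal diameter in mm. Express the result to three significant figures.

Swamee-Jain (Type III): D = 0.66·[ε^1.25·(LQ²/(gh_f))^4.75 + ν·Q^9.4·(L/(gh_f))^5.2]^0.04
LQ²/(gh_f) = 0.08724; L/(gh_f) = 5.325
Term 1 = ε^1.25·(…)^4.75 = 4.08×10^-13; Term 2 = ν·Q^9.4·(…)^5.2 = 3.20×10^-11
D = 0.66·(4.08×10^-13 + 3.20×10^-11)^0.04 = 0.2512 m = 251 mm
Check: V = 2.58 m/s, Re = 4.92×10^5, f = 0.01321, h_f = 27.2 m ≈ 29.1 m ✓

D ≈ 251 mm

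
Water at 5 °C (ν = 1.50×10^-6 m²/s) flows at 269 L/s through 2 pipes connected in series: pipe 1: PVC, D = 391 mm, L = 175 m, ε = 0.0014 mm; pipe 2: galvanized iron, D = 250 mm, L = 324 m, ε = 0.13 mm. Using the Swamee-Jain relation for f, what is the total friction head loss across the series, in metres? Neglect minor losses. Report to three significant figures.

Pipe 1: V = 2.240 m/s, Re = 5.84×10^5, ε/D = 3.58×10^-6, f = 0.01280, h_1 = f(L/D)V²/2g = 1.465 m
Pipe 2: V = 5.480 m/s, Re = 9.13×10^5, ε/D = 5.20×10^-4, f = 0.01748, h_2 = f(L/D)V²/2g = 34.68 m
Series → Q common, losses add: H = Σh = 36.14 m

H ≈ 36.1 m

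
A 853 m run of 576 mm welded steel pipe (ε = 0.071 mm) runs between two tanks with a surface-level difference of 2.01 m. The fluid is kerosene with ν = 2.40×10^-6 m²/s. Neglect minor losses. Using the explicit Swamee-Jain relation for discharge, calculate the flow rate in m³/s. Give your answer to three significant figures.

Q ≈ 0.341 m³/s

Swamee-Jain (Type II): Q = -0.965·√(gD⁵h_f/L)·ln[ε/(3.7D) + √(3.17ν²L/(gD³h_f))]
√(gD⁵h_f/L) = √(9.81·0.576⁵·2.01/853) = 0.03828
ε/(3.7D) = 3.33×10^-5; √(3.17ν²L/(gD³h_f)) = 6.43×10^-5
Q = -0.965·0.03828·ln(9.761×10^-5) = 0.3412 m³/s
Check: V = 1.31 m/s, Re = 3.14×10^5, f = 0.01556, h_f = 2.01 m ≈ 2.01 m ✓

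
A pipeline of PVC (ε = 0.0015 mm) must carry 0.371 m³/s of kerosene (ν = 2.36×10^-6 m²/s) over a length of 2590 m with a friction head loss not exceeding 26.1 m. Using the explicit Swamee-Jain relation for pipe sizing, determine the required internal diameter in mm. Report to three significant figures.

D ≈ 438 mm

Swamee-Jain (Type III): D = 0.66·[ε^1.25·(LQ²/(gh_f))^4.75 + ν·Q^9.4·(L/(gh_f))^5.2]^0.04
LQ²/(gh_f) = 1.392; L/(gh_f) = 10.12
Term 1 = ε^1.25·(…)^4.75 = 2.53×10^-7; Term 2 = ν·Q^9.4·(…)^5.2 = 3.56×10^-5
D = 0.66·(2.53×10^-7 + 3.56×10^-5)^0.04 = 0.4382 m = 438 mm
Check: V = 2.46 m/s, Re = 4.57×10^5, f = 0.01336, h_f = 24.3 m ≈ 26.1 m ✓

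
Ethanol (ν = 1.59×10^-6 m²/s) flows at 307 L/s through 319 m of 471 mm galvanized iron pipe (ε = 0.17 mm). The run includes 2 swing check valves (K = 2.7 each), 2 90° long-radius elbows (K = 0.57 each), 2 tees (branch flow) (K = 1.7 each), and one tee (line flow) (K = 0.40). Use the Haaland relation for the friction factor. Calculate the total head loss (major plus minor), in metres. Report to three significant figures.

V = 4Q/(πD²) = 1.762 m/s; V²/2g = 0.1582 m
Re = 5.22×10^5, ε/D = 3.61×10^-4 → f = 0.01659 (Haaland)
Major: h_f = f(L/D)·V²/2g = 0.01659·677.3·0.1582 = 1.777 m
Minor: ΣK = 10.3; h_m = ΣK·V²/2g = 1.636 m
Total H_L = 1.777 + 1.636 = 3.414 m

H_L ≈ 3.41 m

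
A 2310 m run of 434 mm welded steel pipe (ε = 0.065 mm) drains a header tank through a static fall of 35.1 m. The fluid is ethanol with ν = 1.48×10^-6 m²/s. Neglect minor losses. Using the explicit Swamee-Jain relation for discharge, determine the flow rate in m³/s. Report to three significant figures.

Swamee-Jain (Type II): Q = -0.965·√(gD⁵h_f/L)·ln[ε/(3.7D) + √(3.17ν²L/(gD³h_f))]
√(gD⁵h_f/L) = √(9.81·0.434⁵·35.1/2310) = 0.04791
ε/(3.7D) = 4.05×10^-5; √(3.17ν²L/(gD³h_f)) = 2.39×10^-5
Q = -0.965·0.04791·ln(6.435×10^-5) = 0.4462 m³/s
Check: V = 3.02 m/s, Re = 8.84×10^5, f = 0.01431, h_f = 35.3 m ≈ 35.1 m ✓

Q ≈ 0.446 m³/s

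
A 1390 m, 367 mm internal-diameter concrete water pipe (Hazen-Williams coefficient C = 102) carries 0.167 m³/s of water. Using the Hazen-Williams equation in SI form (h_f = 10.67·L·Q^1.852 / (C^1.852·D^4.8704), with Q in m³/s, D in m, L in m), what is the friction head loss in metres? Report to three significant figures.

h_f ≈ 13.6 m

h_f = 10.67·1390·0.167^1.852 / (102^1.852·0.367^4.8704) = 13.55 m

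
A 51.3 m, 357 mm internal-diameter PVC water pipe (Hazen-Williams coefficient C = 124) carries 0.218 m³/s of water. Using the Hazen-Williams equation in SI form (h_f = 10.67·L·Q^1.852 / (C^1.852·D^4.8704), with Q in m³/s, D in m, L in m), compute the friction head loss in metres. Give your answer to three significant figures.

h_f = 10.67·51.3·0.218^1.852 / (124^1.852·0.357^4.8704) = 0.6528 m

h_f ≈ 0.653 m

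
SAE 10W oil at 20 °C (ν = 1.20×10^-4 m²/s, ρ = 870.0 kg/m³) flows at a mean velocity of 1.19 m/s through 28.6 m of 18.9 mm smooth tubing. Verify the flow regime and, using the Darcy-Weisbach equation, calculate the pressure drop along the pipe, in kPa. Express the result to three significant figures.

Re = VD/ν = 1.19·0.01890/1.20×10^-4 = 187 → laminar (Re < 2300)
f = 64/Re = 0.3415
h_f = f(L/D)V²/(2g) = 0.3415·(28.6/0.01890)·1.19²/(2·9.81) = 37.30 m
Δp = ρg·h_f = 870.0·9.81·37.30 = 318.3 kPa

Δp ≈ 318 kPa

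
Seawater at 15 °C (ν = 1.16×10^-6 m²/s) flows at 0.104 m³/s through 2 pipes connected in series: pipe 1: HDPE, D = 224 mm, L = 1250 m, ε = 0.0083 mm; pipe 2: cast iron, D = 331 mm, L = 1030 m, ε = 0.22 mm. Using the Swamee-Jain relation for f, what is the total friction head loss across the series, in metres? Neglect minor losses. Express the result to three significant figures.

Pipe 1: V = 2.639 m/s, Re = 5.10×10^5, ε/D = 3.71×10^-5, f = 0.01362, h_1 = f(L/D)V²/2g = 26.98 m
Pipe 2: V = 1.209 m/s, Re = 3.45×10^5, ε/D = 6.65×10^-4, f = 0.01906, h_2 = f(L/D)V²/2g = 4.417 m
Series → Q common, losses add: H = Σh = 31.39 m

H ≈ 31.4 m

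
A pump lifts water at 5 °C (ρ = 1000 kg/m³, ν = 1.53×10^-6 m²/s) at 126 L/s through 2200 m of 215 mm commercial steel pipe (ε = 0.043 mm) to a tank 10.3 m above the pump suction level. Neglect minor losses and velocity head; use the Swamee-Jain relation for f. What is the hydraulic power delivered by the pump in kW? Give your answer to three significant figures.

V = 4Q/(πD²) = 3.471 m/s; Re = 4.88×10^5; ε/D = 2.00×10^-4; f = 0.01555
h_f = f(L/D)V²/2g = 97.65 m
Total head H = z + h_f = 10.3 + 97.65 = 108.0 m
P_hyd = ρgQH = 1000·9.81·0.126·108.0 = 133.4 kW

P_hyd ≈ 133 kW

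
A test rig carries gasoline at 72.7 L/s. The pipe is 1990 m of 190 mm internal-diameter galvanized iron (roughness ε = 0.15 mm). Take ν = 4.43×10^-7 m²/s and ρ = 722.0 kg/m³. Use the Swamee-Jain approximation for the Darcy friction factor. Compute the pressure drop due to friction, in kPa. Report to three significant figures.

V = 4Q/(πD²) = 4·0.0727/(π·0.190²) = 2.564 m/s
Re = VD/ν = 2.564·0.190/4.43×10^-7 = 1.10×10^6 → turbulent
ε/D = 0.15/190 = 7.89×10^-4
Swamee-Jain: f = 0.01897
h_f = f(L/D)V²/(2g) = 0.01897·(1990/0.190)·2.564²/(2·9.81) = 66.58 m
Δp = ρg·h_f = 722.0·9.81·66.58 = 471.6 kPa

Δp ≈ 472 kPa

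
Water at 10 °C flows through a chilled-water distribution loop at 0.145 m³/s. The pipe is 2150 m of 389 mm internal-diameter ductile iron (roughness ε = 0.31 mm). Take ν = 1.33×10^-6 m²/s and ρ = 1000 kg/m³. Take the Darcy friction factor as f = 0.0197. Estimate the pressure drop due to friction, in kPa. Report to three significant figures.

Δp ≈ 81.0 kPa

V = 4Q/(πD²) = 4·0.145/(π·0.389²) = 1.220 m/s
h_f = f(L/D)V²/(2g) = 0.01970·(2150/0.389)·1.220²/(2·9.81) = 8.261 m
Δp = ρg·h_f = 1000·9.81·8.261 = 81.04 kPa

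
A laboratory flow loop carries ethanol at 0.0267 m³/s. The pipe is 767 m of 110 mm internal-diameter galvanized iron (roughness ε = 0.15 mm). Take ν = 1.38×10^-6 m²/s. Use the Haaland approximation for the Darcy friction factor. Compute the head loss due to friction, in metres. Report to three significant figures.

V = 4Q/(πD²) = 4·0.0267/(π·0.110²) = 2.810 m/s
Re = VD/ν = 2.810·0.110/1.38×10^-6 = 2.24×10^5 → turbulent
ε/D = 0.15/110 = 0.00136
Haaland: f = 0.02216
h_f = f(L/D)V²/(2g) = 0.02216·(767/0.110)·2.810²/(2·9.81) = 62.16 m

h_f ≈ 62.2 m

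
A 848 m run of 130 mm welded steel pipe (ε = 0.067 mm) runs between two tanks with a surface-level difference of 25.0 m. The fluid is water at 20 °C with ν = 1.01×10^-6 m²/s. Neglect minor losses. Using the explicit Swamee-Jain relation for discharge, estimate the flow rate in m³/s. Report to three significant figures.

Swamee-Jain (Type II): Q = -0.965·√(gD⁵h_f/L)·ln[ε/(3.7D) + √(3.17ν²L/(gD³h_f))]
√(gD⁵h_f/L) = √(9.81·0.130⁵·25.0/848) = 0.003277
ε/(3.7D) = 1.39×10^-4; √(3.17ν²L/(gD³h_f)) = 7.13×10^-5
Q = -0.965·0.003277·ln(2.106×10^-4) = 0.02677 m³/s
Check: V = 2.02 m/s, Re = 2.60×10^5, f = 0.01861, h_f = 25.2 m ≈ 25.0 m ✓

Q ≈ 0.0268 m³/s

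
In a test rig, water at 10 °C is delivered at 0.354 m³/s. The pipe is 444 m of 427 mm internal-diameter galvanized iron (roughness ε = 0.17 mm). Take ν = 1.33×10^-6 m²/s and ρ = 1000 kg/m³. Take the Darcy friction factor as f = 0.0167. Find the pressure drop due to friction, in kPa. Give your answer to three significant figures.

V = 4Q/(πD²) = 4·0.354/(π·0.427²) = 2.472 m/s
h_f = f(L/D)V²/(2g) = 0.01670·(444/0.427)·2.472²/(2·9.81) = 5.409 m
Δp = ρg·h_f = 1000·9.81·5.409 = 53.06 kPa

Δp ≈ 53.1 kPa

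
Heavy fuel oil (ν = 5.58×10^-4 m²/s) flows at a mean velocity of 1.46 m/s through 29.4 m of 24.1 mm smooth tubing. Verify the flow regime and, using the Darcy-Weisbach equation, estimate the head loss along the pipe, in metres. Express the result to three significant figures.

h_f ≈ 135 m

Re = VD/ν = 1.46·0.02410/5.58×10^-4 = 63.1 → laminar (Re < 2300)
f = 64/Re = 1.015
h_f = f(L/D)V²/(2g) = 1.015·(29.4/0.02410)·1.46²/(2·9.81) = 134.5 m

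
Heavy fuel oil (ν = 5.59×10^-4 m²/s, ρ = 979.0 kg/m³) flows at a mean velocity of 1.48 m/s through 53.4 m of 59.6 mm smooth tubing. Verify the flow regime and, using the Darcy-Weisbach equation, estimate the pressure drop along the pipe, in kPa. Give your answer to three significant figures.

Re = VD/ν = 1.48·0.05960/5.59×10^-4 = 158 → laminar (Re < 2300)
f = 64/Re = 0.4056
h_f = f(L/D)V²/(2g) = 0.4056·(53.4/0.05960)·1.48²/(2·9.81) = 40.57 m
Δp = ρg·h_f = 979.0·9.81·40.57 = 389.6 kPa

Δp ≈ 390 kPa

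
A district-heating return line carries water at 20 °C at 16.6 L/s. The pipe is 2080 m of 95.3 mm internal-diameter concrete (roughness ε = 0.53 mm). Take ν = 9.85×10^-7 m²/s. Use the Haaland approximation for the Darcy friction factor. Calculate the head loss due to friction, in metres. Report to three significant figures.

h_f ≈ 192 m

V = 4Q/(πD²) = 4·0.0166/(π·0.0953²) = 2.327 m/s
Re = VD/ν = 2.327·0.0953/9.85×10^-7 = 2.25×10^5 → turbulent
ε/D = 0.53/95.3 = 0.00556
Haaland: f = 0.03179
h_f = f(L/D)V²/(2g) = 0.03179·(2080/0.0953)·2.327²/(2·9.81) = 191.5 m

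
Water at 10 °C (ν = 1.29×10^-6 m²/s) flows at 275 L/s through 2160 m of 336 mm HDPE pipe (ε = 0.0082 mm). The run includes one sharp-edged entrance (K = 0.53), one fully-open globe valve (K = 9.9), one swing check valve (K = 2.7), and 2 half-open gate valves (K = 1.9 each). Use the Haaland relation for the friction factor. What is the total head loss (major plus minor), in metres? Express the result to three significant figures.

H_L ≈ 47.4 m

V = 4Q/(πD²) = 3.101 m/s; V²/2g = 0.4903 m
Re = 8.08×10^5, ε/D = 2.44×10^-5 → f = 0.01241 (Haaland)
Major: h_f = f(L/D)·V²/2g = 0.01241·6429·0.4903 = 39.12 m
Minor: ΣK = 16.9; h_m = ΣK·V²/2g = 8.300 m
Total H_L = 39.12 + 8.300 = 47.42 m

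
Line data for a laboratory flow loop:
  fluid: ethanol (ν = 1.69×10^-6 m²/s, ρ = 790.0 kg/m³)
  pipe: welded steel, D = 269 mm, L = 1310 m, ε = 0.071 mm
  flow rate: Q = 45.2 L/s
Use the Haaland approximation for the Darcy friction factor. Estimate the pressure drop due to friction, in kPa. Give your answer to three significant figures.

Δp ≈ 22.3 kPa

V = 4Q/(πD²) = 4·0.0452/(π·0.269²) = 0.7953 m/s
Re = VD/ν = 0.7953·0.269/1.69×10^-6 = 1.27×10^5 → turbulent
ε/D = 0.071/269 = 2.64×10^-4
Haaland: f = 0.01836
h_f = f(L/D)V²/(2g) = 0.01836·(1310/0.269)·0.7953²/(2·9.81) = 2.883 m
Δp = ρg·h_f = 790.0·9.81·2.883 = 22.34 kPa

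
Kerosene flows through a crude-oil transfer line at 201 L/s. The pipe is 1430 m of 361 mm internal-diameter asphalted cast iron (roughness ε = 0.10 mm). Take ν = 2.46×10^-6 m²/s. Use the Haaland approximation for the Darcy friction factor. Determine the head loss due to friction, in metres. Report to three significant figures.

V = 4Q/(πD²) = 4·0.201/(π·0.361²) = 1.964 m/s
Re = VD/ν = 1.964·0.361/2.46×10^-6 = 2.88×10^5 → turbulent
ε/D = 0.10/361 = 2.77×10^-4
Haaland: f = 0.01670
h_f = f(L/D)V²/(2g) = 0.01670·(1430/0.361)·1.964²/(2·9.81) = 13.00 m

h_f ≈ 13.0 m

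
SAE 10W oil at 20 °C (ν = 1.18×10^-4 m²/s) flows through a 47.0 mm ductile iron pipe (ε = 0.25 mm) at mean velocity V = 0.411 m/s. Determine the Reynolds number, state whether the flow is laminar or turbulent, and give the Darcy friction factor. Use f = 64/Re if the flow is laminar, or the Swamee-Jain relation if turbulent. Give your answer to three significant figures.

Re ≈ 164; laminar; f = 64/Re ≈ 0.391

Re = VD/ν = 0.4110·0.0470/1.18×10^-4 = 164
Re < 2300 → laminar → f = 64/Re = 0.3910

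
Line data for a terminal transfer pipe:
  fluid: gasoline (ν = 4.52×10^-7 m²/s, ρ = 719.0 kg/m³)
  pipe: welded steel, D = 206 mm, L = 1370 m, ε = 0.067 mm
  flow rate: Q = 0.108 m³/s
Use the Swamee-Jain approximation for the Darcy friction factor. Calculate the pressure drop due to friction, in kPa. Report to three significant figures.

Δp ≈ 396 kPa

V = 4Q/(πD²) = 4·0.108/(π·0.206²) = 3.240 m/s
Re = VD/ν = 3.240·0.206/4.52×10^-7 = 1.48×10^6 → turbulent
ε/D = 0.067/206 = 3.25×10^-4
Swamee-Jain: f = 0.01576
h_f = f(L/D)V²/(2g) = 0.01576·(1370/0.206)·3.240²/(2·9.81) = 56.09 m
Δp = ρg·h_f = 719.0·9.81·56.09 = 395.6 kPa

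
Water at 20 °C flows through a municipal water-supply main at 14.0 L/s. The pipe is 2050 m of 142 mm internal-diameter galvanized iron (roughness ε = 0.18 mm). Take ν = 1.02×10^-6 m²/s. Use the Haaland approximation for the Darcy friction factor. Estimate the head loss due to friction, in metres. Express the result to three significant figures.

h_f ≈ 12.9 m

V = 4Q/(πD²) = 4·0.0140/(π·0.142²) = 0.8840 m/s
Re = VD/ν = 0.8840·0.142/1.02×10^-6 = 1.23×10^5 → turbulent
ε/D = 0.18/142 = 0.00127
Haaland: f = 0.02252
h_f = f(L/D)V²/(2g) = 0.02252·(2050/0.142)·0.8840²/(2·9.81) = 12.95 m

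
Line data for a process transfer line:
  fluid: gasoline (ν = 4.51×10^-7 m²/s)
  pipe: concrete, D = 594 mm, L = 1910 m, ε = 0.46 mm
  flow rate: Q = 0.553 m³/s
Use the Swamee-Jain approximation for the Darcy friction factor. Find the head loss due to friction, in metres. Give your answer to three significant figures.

V = 4Q/(πD²) = 4·0.553/(π·0.594²) = 1.996 m/s
Re = VD/ν = 1.996·0.594/4.51×10^-7 = 2.63×10^6 → turbulent
ε/D = 0.46/594 = 7.74×10^-4
Swamee-Jain: f = 0.01866
h_f = f(L/D)V²/(2g) = 0.01866·(1910/0.594)·1.996²/(2·9.81) = 12.18 m

h_f ≈ 12.2 m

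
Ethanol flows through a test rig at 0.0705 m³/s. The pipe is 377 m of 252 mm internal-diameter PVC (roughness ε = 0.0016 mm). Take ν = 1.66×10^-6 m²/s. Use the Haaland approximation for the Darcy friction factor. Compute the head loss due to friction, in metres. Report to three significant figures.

h_f ≈ 2.34 m

V = 4Q/(πD²) = 4·0.0705/(π·0.252²) = 1.414 m/s
Re = VD/ν = 1.414·0.252/1.66×10^-6 = 2.15×10^5 → turbulent
ε/D = 0.0016/252 = 6.35×10^-6
Haaland: f = 0.01533
h_f = f(L/D)V²/(2g) = 0.01533·(377/0.252)·1.414²/(2·9.81) = 2.335 m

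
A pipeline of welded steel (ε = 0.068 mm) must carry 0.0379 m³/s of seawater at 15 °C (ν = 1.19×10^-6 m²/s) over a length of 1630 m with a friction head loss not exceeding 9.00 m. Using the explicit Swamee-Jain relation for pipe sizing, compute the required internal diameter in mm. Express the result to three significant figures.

D ≈ 211 mm

Swamee-Jain (Type III): D = 0.66·[ε^1.25·(LQ²/(gh_f))^4.75 + ν·Q^9.4·(L/(gh_f))^5.2]^0.04
LQ²/(gh_f) = 0.02652; L/(gh_f) = 18.46
Term 1 = ε^1.25·(…)^4.75 = 2.01×10^-13; Term 2 = ν·Q^9.4·(…)^5.2 = 1.99×10^-13
D = 0.66·(2.01×10^-13 + 1.99×10^-13)^0.04 = 0.2107 m = 211 mm
Check: V = 1.09 m/s, Re = 1.92×10^5, f = 0.01801, h_f = 8.39 m ≈ 9.00 m ✓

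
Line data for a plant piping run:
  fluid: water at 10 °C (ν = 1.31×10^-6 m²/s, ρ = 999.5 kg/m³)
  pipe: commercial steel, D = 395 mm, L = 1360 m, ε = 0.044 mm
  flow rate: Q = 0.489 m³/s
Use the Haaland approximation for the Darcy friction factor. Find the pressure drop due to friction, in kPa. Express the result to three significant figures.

V = 4Q/(πD²) = 4·0.489/(π·0.395²) = 3.990 m/s
Re = VD/ν = 3.990·0.395/1.31×10^-6 = 1.20×10^6 → turbulent
ε/D = 0.044/395 = 1.11×10^-4
Haaland: f = 0.01331
h_f = f(L/D)V²/(2g) = 0.01331·(1360/0.395)·3.990²/(2·9.81) = 37.20 m
Δp = ρg·h_f = 999.5·9.81·37.20 = 364.8 kPa

Δp ≈ 365 kPa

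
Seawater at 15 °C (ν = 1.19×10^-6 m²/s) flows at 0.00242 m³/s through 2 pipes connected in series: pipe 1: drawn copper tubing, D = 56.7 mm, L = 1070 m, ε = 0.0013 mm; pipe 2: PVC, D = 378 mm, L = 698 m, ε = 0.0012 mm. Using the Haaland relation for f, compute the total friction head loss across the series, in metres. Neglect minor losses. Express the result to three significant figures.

Pipe 1: V = 0.9584 m/s, Re = 4.57×10^4, ε/D = 2.29×10^-5, f = 0.02120, h_1 = f(L/D)V²/2g = 18.73 m
Pipe 2: V = 0.02156 m/s, Re = 6850, ε/D = 3.17×10^-6, f = 0.03437, h_2 = f(L/D)V²/2g = 0.001504 m
Series → Q common, losses add: H = Σh = 18.73 m

H ≈ 18.7 m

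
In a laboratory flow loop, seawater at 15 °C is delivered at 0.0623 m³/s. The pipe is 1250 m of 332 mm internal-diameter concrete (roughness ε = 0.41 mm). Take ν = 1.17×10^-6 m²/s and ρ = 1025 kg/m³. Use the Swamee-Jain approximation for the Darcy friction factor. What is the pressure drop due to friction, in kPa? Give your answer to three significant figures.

V = 4Q/(πD²) = 4·0.0623/(π·0.332²) = 0.7197 m/s
Re = VD/ν = 0.7197·0.332/1.17×10^-6 = 2.04×10^5 → turbulent
ε/D = 0.41/332 = 0.00123
Swamee-Jain: f = 0.02205
h_f = f(L/D)V²/(2g) = 0.02205·(1250/0.332)·0.7197²/(2·9.81) = 2.191 m
Δp = ρg·h_f = 1025·9.81·2.191 = 22.03 kPa

Δp ≈ 22.0 kPa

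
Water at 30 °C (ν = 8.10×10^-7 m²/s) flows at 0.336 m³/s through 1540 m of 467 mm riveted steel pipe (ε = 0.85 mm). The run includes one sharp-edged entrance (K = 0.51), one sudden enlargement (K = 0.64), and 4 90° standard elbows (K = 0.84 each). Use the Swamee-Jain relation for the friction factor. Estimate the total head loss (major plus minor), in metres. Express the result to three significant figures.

H_L ≈ 15.8 m

V = 4Q/(πD²) = 1.962 m/s; V²/2g = 0.1961 m
Re = 1.13×10^6, ε/D = 0.00182 → f = 0.02309 (Swamee-Jain)
Major: h_f = f(L/D)·V²/2g = 0.02309·3298·0.1961 = 14.93 m
Minor: ΣK = 4.51; h_m = ΣK·V²/2g = 0.8845 m
Total H_L = 14.93 + 0.8845 = 15.82 m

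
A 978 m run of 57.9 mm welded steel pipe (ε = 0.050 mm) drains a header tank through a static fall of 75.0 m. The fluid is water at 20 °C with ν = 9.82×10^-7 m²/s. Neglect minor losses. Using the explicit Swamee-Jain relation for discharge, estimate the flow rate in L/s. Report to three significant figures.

Swamee-Jain (Type II): Q = -0.965·√(gD⁵h_f/L)·ln[ε/(3.7D) + √(3.17ν²L/(gD³h_f))]
√(gD⁵h_f/L) = √(9.81·0.0579⁵·75.0/978) = 6.997×10^-4
ε/(3.7D) = 2.33×10^-4; √(3.17ν²L/(gD³h_f)) = 1.45×10^-4
Q = -0.965·6.997×10^-4·ln(3.781×10^-4) = 0.005321 m³/s
Check: V = 2.02 m/s, Re = 1.19×10^5, f = 0.02149, h_f = 75.6 m ≈ 75.0 m ✓

Q ≈ 5.32 L/s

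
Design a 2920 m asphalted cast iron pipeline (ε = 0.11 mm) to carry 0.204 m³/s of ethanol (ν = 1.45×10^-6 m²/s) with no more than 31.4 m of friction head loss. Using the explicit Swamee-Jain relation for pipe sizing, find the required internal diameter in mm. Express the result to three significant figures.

Swamee-Jain (Type III): D = 0.66·[ε^1.25·(LQ²/(gh_f))^4.75 + ν·Q^9.4·(L/(gh_f))^5.2]^0.04
LQ²/(gh_f) = 0.3945; L/(gh_f) = 9.479
Term 1 = ε^1.25·(…)^4.75 = 1.36×10^-7; Term 2 = ν·Q^9.4·(…)^5.2 = 5.64×10^-8
D = 0.66·(1.36×10^-7 + 5.64×10^-8)^0.04 = 0.3555 m = 356 mm
Check: V = 2.05 m/s, Re = 5.04×10^5, f = 0.01644, h_f = 29.1 m ≈ 31.4 m ✓

D ≈ 356 mm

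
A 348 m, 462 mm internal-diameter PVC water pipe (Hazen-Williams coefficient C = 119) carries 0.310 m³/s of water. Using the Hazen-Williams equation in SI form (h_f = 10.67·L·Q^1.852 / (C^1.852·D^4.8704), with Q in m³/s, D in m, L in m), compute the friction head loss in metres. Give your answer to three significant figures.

h_f ≈ 2.61 m

h_f = 10.67·348·0.310^1.852 / (119^1.852·0.462^4.8704) = 2.613 m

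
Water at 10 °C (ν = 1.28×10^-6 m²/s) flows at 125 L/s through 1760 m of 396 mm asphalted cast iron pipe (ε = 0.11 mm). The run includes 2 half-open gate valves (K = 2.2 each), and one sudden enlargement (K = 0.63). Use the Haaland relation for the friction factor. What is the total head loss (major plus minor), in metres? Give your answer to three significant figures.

V = 4Q/(πD²) = 1.015 m/s; V²/2g = 0.05250 m
Re = 3.14×10^5, ε/D = 2.78×10^-4 → f = 0.01657 (Haaland)
Major: h_f = f(L/D)·V²/2g = 0.01657·4444·0.05250 = 3.867 m
Minor: ΣK = 5.03; h_m = ΣK·V²/2g = 0.2641 m
Total H_L = 3.867 + 0.2641 = 4.131 m

H_L ≈ 4.13 m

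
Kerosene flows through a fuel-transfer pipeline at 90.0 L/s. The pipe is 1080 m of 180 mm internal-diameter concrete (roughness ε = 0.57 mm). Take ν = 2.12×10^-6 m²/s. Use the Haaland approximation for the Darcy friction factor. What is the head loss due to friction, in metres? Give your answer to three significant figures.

V = 4Q/(πD²) = 4·0.0900/(π·0.180²) = 3.537 m/s
Re = VD/ν = 3.537·0.180/2.12×10^-6 = 3.00×10^5 → turbulent
ε/D = 0.57/180 = 0.00317
Haaland: f = 0.02701
h_f = f(L/D)V²/(2g) = 0.02701·(1080/0.180)·3.537²/(2·9.81) = 103.3 m

h_f ≈ 103 m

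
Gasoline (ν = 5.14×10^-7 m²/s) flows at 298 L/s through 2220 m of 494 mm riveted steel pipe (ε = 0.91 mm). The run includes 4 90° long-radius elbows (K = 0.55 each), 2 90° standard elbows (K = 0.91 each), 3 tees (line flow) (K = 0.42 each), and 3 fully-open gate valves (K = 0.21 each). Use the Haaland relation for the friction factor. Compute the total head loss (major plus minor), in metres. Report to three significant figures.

V = 4Q/(πD²) = 1.555 m/s; V²/2g = 0.1232 m
Re = 1.49×10^6, ε/D = 0.00184 → f = 0.02308 (Haaland)
Major: h_f = f(L/D)·V²/2g = 0.02308·4494·0.1232 = 12.78 m
Minor: ΣK = 5.91; h_m = ΣK·V²/2g = 0.7282 m
Total H_L = 12.78 + 0.7282 = 13.51 m

H_L ≈ 13.5 m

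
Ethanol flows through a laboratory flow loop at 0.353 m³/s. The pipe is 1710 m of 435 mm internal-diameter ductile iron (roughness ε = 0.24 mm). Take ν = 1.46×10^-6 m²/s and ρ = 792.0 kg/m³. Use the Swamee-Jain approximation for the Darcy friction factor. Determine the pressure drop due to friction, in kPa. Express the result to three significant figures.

Δp ≈ 157 kPa

V = 4Q/(πD²) = 4·0.353/(π·0.435²) = 2.375 m/s
Re = VD/ν = 2.375·0.435/1.46×10^-6 = 7.08×10^5 → turbulent
ε/D = 0.24/435 = 5.52×10^-4
Swamee-Jain: f = 0.01783
h_f = f(L/D)V²/(2g) = 0.01783·(1710/0.435)·2.375²/(2·9.81) = 20.16 m
Δp = ρg·h_f = 792.0·9.81·20.16 = 156.6 kPa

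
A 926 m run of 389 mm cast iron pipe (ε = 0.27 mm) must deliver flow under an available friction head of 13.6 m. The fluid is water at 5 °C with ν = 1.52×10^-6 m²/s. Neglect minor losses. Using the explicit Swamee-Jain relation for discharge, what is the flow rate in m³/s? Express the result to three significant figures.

Q ≈ 0.292 m³/s

Swamee-Jain (Type II): Q = -0.965·√(gD⁵h_f/L)·ln[ε/(3.7D) + √(3.17ν²L/(gD³h_f))]
√(gD⁵h_f/L) = √(9.81·0.389⁵·13.6/926) = 0.03582
ε/(3.7D) = 1.88×10^-4; √(3.17ν²L/(gD³h_f)) = 2.94×10^-5
Q = -0.965·0.03582·ln(2.170×10^-4) = 0.2916 m³/s
Check: V = 2.45 m/s, Re = 6.28×10^5, f = 0.01873, h_f = 13.7 m ≈ 13.6 m ✓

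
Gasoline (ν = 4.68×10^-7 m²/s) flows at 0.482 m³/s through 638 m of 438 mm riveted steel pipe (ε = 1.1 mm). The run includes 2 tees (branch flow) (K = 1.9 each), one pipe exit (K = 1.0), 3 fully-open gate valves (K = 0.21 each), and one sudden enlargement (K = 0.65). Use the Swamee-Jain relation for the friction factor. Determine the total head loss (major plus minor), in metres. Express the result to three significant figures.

V = 4Q/(πD²) = 3.199 m/s; V²/2g = 0.5216 m
Re = 2.99×10^6, ε/D = 0.00251 → f = 0.02499 (Swamee-Jain)
Major: h_f = f(L/D)·V²/2g = 0.02499·1457·0.5216 = 18.99 m
Minor: ΣK = 6.08; h_m = ΣK·V²/2g = 3.171 m
Total H_L = 18.99 + 3.171 = 22.16 m

H_L ≈ 22.2 m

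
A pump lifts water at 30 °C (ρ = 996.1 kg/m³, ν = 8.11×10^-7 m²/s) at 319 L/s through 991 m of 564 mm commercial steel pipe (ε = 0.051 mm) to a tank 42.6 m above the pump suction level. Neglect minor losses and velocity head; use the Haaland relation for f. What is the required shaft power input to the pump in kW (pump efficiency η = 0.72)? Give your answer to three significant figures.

P_shaft ≈ 193 kW

V = 4Q/(πD²) = 1.277 m/s; Re = 8.88×10^5; ε/D = 9.04×10^-5; f = 0.01332
h_f = f(L/D)V²/2g = 1.945 m
Total head H = z + h_f = 42.6 + 1.945 = 44.55 m
P_hyd = ρgQH = 996.1·9.81·0.319·44.55 = 138.9 kW
P_shaft = P_hyd/η = 138.9/0.72 = 192.9 kW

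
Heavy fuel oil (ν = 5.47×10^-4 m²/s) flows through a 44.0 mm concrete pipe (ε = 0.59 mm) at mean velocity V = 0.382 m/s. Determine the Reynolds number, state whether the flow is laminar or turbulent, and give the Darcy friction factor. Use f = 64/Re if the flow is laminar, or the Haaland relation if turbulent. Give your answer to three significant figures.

Re ≈ 30.7; laminar; f = 64/Re ≈ 2.08

Re = VD/ν = 0.3820·0.0440/5.47×10^-4 = 30.7
Re < 2300 → laminar → f = 64/Re = 2.083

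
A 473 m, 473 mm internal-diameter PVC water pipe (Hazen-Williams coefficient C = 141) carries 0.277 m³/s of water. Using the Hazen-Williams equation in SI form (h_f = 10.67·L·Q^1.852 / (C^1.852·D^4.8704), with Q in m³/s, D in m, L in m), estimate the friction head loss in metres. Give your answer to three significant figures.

h_f = 10.67·473·0.277^1.852 / (141^1.852·0.473^4.8704) = 1.878 m

h_f ≈ 1.88 m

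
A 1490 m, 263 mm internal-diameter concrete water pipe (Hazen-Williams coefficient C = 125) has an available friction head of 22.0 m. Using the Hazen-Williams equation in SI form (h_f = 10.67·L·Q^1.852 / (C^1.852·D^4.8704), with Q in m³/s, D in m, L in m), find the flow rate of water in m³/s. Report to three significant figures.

Q ≈ 0.107 m³/s

Rearranging: Q = [h_f·C^1.852·D^4.8704 / (10.67·L)]^(1/1.852)
Q = [22.0·125^1.852·0.263^4.8704 / (10.67·1490)]^0.540 = 0.1066 m³/s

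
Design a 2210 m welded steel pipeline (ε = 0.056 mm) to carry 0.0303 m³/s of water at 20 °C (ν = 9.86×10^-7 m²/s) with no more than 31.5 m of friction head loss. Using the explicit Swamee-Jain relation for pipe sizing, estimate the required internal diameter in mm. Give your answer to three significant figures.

Swamee-Jain (Type III): D = 0.66·[ε^1.25·(LQ²/(gh_f))^4.75 + ν·Q^9.4·(L/(gh_f))^5.2]^0.04
LQ²/(gh_f) = 0.006566; L/(gh_f) = 7.152
Term 1 = ε^1.25·(…)^4.75 = 2.08×10^-16; Term 2 = ν·Q^9.4·(…)^5.2 = 1.45×10^-16
D = 0.66·(2.08×10^-16 + 1.45×10^-16)^0.04 = 0.1590 m = 159 mm
Check: V = 1.53 m/s, Re = 2.46×10^5, f = 0.01773, h_f = 29.2 m ≈ 31.5 m ✓

D ≈ 159 mm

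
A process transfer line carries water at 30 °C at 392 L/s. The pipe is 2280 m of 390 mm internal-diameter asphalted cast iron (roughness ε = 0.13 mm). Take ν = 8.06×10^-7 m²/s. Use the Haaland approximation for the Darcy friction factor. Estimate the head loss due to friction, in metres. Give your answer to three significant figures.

V = 4Q/(πD²) = 4·0.392/(π·0.390²) = 3.281 m/s
Re = VD/ν = 3.281·0.390/8.06×10^-7 = 1.59×10^6 → turbulent
ε/D = 0.13/390 = 3.33×10^-4
Haaland: f = 0.01569
h_f = f(L/D)V²/(2g) = 0.01569·(2280/0.390)·3.281²/(2·9.81) = 50.33 m

h_f ≈ 50.3 m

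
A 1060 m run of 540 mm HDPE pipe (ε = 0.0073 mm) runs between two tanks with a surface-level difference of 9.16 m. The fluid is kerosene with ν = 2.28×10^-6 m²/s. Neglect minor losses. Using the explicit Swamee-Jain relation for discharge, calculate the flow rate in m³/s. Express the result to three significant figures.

Q ≈ 0.612 m³/s

Swamee-Jain (Type II): Q = -0.965·√(gD⁵h_f/L)·ln[ε/(3.7D) + √(3.17ν²L/(gD³h_f))]
√(gD⁵h_f/L) = √(9.81·0.540⁵·9.16/1060) = 0.06239
ε/(3.7D) = 3.65×10^-6; √(3.17ν²L/(gD³h_f)) = 3.51×10^-5
Q = -0.965·0.06239·ln(3.879×10^-5) = 0.6115 m³/s
Check: V = 2.67 m/s, Re = 6.32×10^5, f = 0.01281, h_f = 9.14 m ≈ 9.16 m ✓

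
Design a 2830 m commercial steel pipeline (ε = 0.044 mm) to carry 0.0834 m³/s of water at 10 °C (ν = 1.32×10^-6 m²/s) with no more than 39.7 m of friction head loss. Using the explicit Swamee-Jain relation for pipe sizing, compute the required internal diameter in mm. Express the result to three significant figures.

D ≈ 234 mm

Swamee-Jain (Type III): D = 0.66·[ε^1.25·(LQ²/(gh_f))^4.75 + ν·Q^9.4·(L/(gh_f))^5.2]^0.04
LQ²/(gh_f) = 0.05054; L/(gh_f) = 7.267
Term 1 = ε^1.25·(…)^4.75 = 2.49×10^-12; Term 2 = ν·Q^9.4·(…)^5.2 = 2.87×10^-12
D = 0.66·(2.49×10^-12 + 2.87×10^-12)^0.04 = 0.2337 m = 234 mm
Check: V = 1.94 m/s, Re = 3.44×10^5, f = 0.01597, h_f = 37.2 m ≈ 39.7 m ✓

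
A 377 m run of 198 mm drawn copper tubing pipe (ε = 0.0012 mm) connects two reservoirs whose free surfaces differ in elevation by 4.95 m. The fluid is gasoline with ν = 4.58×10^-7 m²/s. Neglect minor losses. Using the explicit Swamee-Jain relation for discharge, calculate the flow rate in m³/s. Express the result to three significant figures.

Swamee-Jain (Type II): Q = -0.965·√(gD⁵h_f/L)·ln[ε/(3.7D) + √(3.17ν²L/(gD³h_f))]
√(gD⁵h_f/L) = √(9.81·0.198⁵·4.95/377) = 0.006261
ε/(3.7D) = 1.64×10^-6; √(3.17ν²L/(gD³h_f)) = 2.58×10^-5
Q = -0.965·0.006261·ln(2.743×10^-5) = 0.06346 m³/s
Check: V = 2.06 m/s, Re = 8.91×10^5, f = 0.01198, h_f = 4.94 m ≈ 4.95 m ✓

Q ≈ 0.0635 m³/s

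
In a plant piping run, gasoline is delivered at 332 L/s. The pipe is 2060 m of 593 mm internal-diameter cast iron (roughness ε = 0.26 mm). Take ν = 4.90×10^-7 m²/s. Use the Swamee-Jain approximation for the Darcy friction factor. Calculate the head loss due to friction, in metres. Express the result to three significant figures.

h_f ≈ 4.27 m

V = 4Q/(πD²) = 4·0.332/(π·0.593²) = 1.202 m/s
Re = VD/ν = 1.202·0.593/4.90×10^-7 = 1.45×10^6 → turbulent
ε/D = 0.26/593 = 4.38×10^-4
Swamee-Jain: f = 0.01669
h_f = f(L/D)V²/(2g) = 0.01669·(2060/0.593)·1.202²/(2·9.81) = 4.270 m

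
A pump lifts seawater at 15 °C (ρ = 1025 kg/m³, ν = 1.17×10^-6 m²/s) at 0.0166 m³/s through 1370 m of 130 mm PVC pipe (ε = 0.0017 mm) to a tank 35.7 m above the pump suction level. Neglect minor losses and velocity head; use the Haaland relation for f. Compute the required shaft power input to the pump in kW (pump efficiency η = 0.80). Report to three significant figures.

P_shaft ≈ 10.4 kW

V = 4Q/(πD²) = 1.251 m/s; Re = 1.39×10^5; ε/D = 1.31×10^-5; f = 0.01672
h_f = f(L/D)V²/2g = 14.05 m
Total head H = z + h_f = 35.7 + 14.05 = 49.75 m
P_hyd = ρgQH = 1025·9.81·0.0166·49.75 = 8.304 kW
P_shaft = P_hyd/η = 8.304/0.80 = 10.38 kW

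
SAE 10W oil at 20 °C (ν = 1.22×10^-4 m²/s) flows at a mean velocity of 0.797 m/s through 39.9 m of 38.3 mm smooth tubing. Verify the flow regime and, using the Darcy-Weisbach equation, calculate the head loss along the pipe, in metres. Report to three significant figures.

Re = VD/ν = 0.797·0.03830/1.22×10^-4 = 250 → laminar (Re < 2300)
f = 64/Re = 0.2558
h_f = f(L/D)V²/(2g) = 0.2558·(39.9/0.03830)·0.797²/(2·9.81) = 8.627 m

h_f ≈ 8.63 m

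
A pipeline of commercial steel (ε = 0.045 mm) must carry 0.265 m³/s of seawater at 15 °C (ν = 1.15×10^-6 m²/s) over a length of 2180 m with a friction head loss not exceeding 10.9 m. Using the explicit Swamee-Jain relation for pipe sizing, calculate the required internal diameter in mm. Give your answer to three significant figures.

Swamee-Jain (Type III): D = 0.66·[ε^1.25·(LQ²/(gh_f))^4.75 + ν·Q^9.4·(L/(gh_f))^5.2]^0.04
LQ²/(gh_f) = 1.432; L/(gh_f) = 20.39
Term 1 = ε^1.25·(…)^4.75 = 2.03×10^-5; Term 2 = ν·Q^9.4·(…)^5.2 = 2.80×10^-5
D = 0.66·(2.03×10^-5 + 2.80×10^-5)^0.04 = 0.4435 m = 444 mm
Check: V = 1.72 m/s, Re = 6.62×10^5, f = 0.01405, h_f = 10.4 m ≈ 10.9 m ✓

D ≈ 444 mm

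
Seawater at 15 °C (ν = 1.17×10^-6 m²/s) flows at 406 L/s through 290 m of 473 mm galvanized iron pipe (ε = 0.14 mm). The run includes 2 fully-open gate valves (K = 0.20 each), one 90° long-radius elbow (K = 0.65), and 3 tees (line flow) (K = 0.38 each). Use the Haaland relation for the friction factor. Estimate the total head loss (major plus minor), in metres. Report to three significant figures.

H_L ≈ 3.20 m

V = 4Q/(πD²) = 2.311 m/s; V²/2g = 0.2721 m
Re = 9.34×10^5, ε/D = 2.96×10^-4 → f = 0.01561 (Haaland)
Major: h_f = f(L/D)·V²/2g = 0.01561·613.1·0.2721 = 2.604 m
Minor: ΣK = 2.19; h_m = ΣK·V²/2g = 0.5959 m
Total H_L = 2.604 + 0.5959 = 3.200 m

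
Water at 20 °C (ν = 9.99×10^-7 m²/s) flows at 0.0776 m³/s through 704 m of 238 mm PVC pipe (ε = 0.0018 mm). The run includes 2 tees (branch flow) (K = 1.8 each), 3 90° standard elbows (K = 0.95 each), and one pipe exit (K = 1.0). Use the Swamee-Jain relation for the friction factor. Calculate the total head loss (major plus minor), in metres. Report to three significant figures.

H_L ≈ 7.41 m

V = 4Q/(πD²) = 1.744 m/s; V²/2g = 0.1551 m
Re = 4.16×10^5, ε/D = 7.56×10^-6 → f = 0.01364 (Swamee-Jain)
Major: h_f = f(L/D)·V²/2g = 0.01364·2958·0.1551 = 6.258 m
Minor: ΣK = 7.45; h_m = ΣK·V²/2g = 1.155 m
Total H_L = 6.258 + 1.155 = 7.414 m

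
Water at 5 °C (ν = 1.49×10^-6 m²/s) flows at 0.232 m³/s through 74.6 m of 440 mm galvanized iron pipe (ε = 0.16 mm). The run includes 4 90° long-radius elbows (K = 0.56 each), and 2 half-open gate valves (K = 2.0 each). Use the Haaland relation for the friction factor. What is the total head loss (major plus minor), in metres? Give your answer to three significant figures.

H_L ≈ 1.08 m

V = 4Q/(πD²) = 1.526 m/s; V²/2g = 0.1187 m
Re = 4.51×10^5, ε/D = 3.64×10^-4 → f = 0.01675 (Haaland)
Major: h_f = f(L/D)·V²/2g = 0.01675·169.5·0.1187 = 0.3369 m
Minor: ΣK = 6.24; h_m = ΣK·V²/2g = 0.7404 m
Total H_L = 0.3369 + 0.7404 = 1.077 m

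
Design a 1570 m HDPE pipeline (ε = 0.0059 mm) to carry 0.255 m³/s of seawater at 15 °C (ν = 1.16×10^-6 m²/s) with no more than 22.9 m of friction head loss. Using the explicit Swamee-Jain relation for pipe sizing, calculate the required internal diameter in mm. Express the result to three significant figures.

D ≈ 344 mm

Swamee-Jain (Type III): D = 0.66·[ε^1.25·(LQ²/(gh_f))^4.75 + ν·Q^9.4·(L/(gh_f))^5.2]^0.04
LQ²/(gh_f) = 0.4544; L/(gh_f) = 6.989
Term 1 = ε^1.25·(…)^4.75 = 6.86×10^-9; Term 2 = ν·Q^9.4·(…)^5.2 = 7.53×10^-8
D = 0.66·(6.86×10^-9 + 7.53×10^-8)^0.04 = 0.3437 m = 344 mm
Check: V = 2.75 m/s, Re = 8.14×10^5, f = 0.01238, h_f = 21.8 m ≈ 22.9 m ✓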